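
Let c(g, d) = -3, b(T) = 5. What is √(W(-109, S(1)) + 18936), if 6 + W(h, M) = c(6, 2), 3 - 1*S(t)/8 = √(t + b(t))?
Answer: 3*√2103 ≈ 137.58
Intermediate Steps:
S(t) = 24 - 8*√(5 + t) (S(t) = 24 - 8*√(t + 5) = 24 - 8*√(5 + t))
W(h, M) = -9 (W(h, M) = -6 - 3 = -9)
√(W(-109, S(1)) + 18936) = √(-9 + 18936) = √18927 = 3*√2103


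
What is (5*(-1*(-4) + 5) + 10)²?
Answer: 3025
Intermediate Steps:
(5*(-1*(-4) + 5) + 10)² = (5*(4 + 5) + 10)² = (5*9 + 10)² = (45 + 10)² = 55² = 3025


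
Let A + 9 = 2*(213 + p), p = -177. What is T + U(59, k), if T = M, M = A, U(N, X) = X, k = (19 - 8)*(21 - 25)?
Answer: 19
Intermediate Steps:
k = -44 (k = 11*(-4) = -44)
A = 63 (A = -9 + 2*(213 - 177) = -9 + 2*36 = -9 + 72 = 63)
M = 63
T = 63
T + U(59, k) = 63 - 44 = 19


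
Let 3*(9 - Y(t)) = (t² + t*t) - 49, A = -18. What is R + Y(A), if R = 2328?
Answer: 6412/3 ≈ 2137.3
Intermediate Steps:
Y(t) = 76/3 - 2*t²/3 (Y(t) = 9 - ((t² + t*t) - 49)/3 = 9 - ((t² + t²) - 49)/3 = 9 - (2*t² - 49)/3 = 9 - (-49 + 2*t²)/3 = 9 + (49/3 - 2*t²/3) = 76/3 - 2*t²/3)
R + Y(A) = 2328 + (76/3 - ⅔*(-18)²) = 2328 + (76/3 - ⅔*324) = 2328 + (76/3 - 216) = 2328 - 572/3 = 6412/3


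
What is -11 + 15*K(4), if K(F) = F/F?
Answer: 4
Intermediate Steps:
K(F) = 1
-11 + 15*K(4) = -11 + 15*1 = -11 + 15 = 4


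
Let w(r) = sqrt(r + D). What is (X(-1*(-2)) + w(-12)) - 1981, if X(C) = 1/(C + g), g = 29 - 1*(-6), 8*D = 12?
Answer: -73296/37 + I*sqrt(42)/2 ≈ -1981.0 + 3.2404*I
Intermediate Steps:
D = 3/2 (D = (1/8)*12 = 3/2 ≈ 1.5000)
g = 35 (g = 29 + 6 = 35)
X(C) = 1/(35 + C) (X(C) = 1/(C + 35) = 1/(35 + C))
w(r) = sqrt(3/2 + r) (w(r) = sqrt(r + 3/2) = sqrt(3/2 + r))
(X(-1*(-2)) + w(-12)) - 1981 = (1/(35 - 1*(-2)) + sqrt(6 + 4*(-12))/2) - 1981 = (1/(35 + 2) + sqrt(6 - 48)/2) - 1981 = (1/37 + sqrt(-42)/2) - 1981 = (1/37 + (I*sqrt(42))/2) - 1981 = (1/37 + I*sqrt(42)/2) - 1981 = -73296/37 + I*sqrt(42)/2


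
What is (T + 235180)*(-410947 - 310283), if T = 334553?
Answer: -410908531590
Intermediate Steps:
(T + 235180)*(-410947 - 310283) = (334553 + 235180)*(-410947 - 310283) = 569733*(-721230) = -410908531590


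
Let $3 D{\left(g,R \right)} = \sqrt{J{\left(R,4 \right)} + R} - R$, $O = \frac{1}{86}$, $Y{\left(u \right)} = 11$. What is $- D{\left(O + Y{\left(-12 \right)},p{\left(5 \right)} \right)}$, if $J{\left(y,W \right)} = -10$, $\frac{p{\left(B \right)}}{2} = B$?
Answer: $\frac{10}{3} \approx 3.3333$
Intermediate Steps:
$p{\left(B \right)} = 2 B$
$O = \frac{1}{86} \approx 0.011628$
$D{\left(g,R \right)} = - \frac{R}{3} + \frac{\sqrt{-10 + R}}{3}$ ($D{\left(g,R \right)} = \frac{\sqrt{-10 + R} - R}{3} = - \frac{R}{3} + \frac{\sqrt{-10 + R}}{3}$)
$- D{\left(O + Y{\left(-12 \right)},p{\left(5 \right)} \right)} = - (- \frac{2 \cdot 5}{3} + \frac{\sqrt{-10 + 2 \cdot 5}}{3}) = - (\left(- \frac{1}{3}\right) 10 + \frac{\sqrt{-10 + 10}}{3}) = - (- \frac{10}{3} + \frac{\sqrt{0}}{3}) = - (- \frac{10}{3} + \frac{1}{3} \cdot 0) = - (- \frac{10}{3} + 0) = \left(-1\right) \left(- \frac{10}{3}\right) = \frac{10}{3}$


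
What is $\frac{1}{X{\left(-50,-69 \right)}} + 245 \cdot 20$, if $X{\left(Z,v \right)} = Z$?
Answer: $\frac{244999}{50} \approx 4900.0$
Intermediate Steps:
$\frac{1}{X{\left(-50,-69 \right)}} + 245 \cdot 20 = \frac{1}{-50} + 245 \cdot 20 = - \frac{1}{50} + 4900 = \frac{244999}{50}$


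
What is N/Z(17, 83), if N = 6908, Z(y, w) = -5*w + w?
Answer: -1727/83 ≈ -20.807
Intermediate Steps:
Z(y, w) = -4*w
N/Z(17, 83) = 6908/((-4*83)) = 6908/(-332) = 6908*(-1/332) = -1727/83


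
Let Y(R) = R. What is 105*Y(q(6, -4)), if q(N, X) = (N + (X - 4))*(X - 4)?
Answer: 1680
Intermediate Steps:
q(N, X) = (-4 + X)*(-4 + N + X) (q(N, X) = (N + (-4 + X))*(-4 + X) = (-4 + N + X)*(-4 + X) = (-4 + X)*(-4 + N + X))
105*Y(q(6, -4)) = 105*(16 + (-4)² - 8*(-4) - 4*6 + 6*(-4)) = 105*(16 + 16 + 32 - 24 - 24) = 105*16 = 1680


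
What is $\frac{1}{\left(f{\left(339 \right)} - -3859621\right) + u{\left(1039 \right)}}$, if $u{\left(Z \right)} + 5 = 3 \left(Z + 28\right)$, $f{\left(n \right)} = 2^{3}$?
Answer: $\frac{1}{3862825} \approx 2.5888 \cdot 10^{-7}$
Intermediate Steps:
$f{\left(n \right)} = 8$
$u{\left(Z \right)} = 79 + 3 Z$ ($u{\left(Z \right)} = -5 + 3 \left(Z + 28\right) = -5 + 3 \left(28 + Z\right) = -5 + \left(84 + 3 Z\right) = 79 + 3 Z$)
$\frac{1}{\left(f{\left(339 \right)} - -3859621\right) + u{\left(1039 \right)}} = \frac{1}{\left(8 - -3859621\right) + \left(79 + 3 \cdot 1039\right)} = \frac{1}{\left(8 + 3859621\right) + \left(79 + 3117\right)} = \frac{1}{3859629 + 3196} = \frac{1}{3862825}$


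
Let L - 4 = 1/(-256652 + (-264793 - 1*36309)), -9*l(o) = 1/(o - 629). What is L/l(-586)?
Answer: 8132049675/185918 ≈ 43740.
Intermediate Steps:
l(o) = -1/(9*(-629 + o)) (l(o) = -1/(9*(o - 629)) = -1/(9*(-629 + o)))
L = 2231015/557754 (L = 4 + 1/(-256652 + (-264793 - 1*36309)) = 4 + 1/(-256652 + (-264793 - 36309)) = 4 + 1/(-256652 - 301102) = 4 + 1/(-557754) = 4 - 1/557754 = 2231015/557754 ≈ 4.0000)
L/l(-586) = 2231015/(557754*((-1/(-5661 + 9*(-586))))) = 2231015/(557754*((-1/(-5661 - 5274)))) = 2231015/(557754*((-1/(-10935)))) = 2231015/(557754*((-1*(-1/10935)))) = 2231015/(557754*(1/10935)) = (2231015/557754)*10935 = 8132049675/185918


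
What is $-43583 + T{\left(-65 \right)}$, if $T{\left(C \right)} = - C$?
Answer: $-43518$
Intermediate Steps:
$-43583 + T{\left(-65 \right)} = -43583 - -65 = -43583 + 65 = -43518$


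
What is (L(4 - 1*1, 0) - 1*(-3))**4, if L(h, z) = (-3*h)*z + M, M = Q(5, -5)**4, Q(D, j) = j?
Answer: 155538739456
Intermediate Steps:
M = 625 (M = (-5)**4 = 625)
L(h, z) = 625 - 3*h*z (L(h, z) = (-3*h)*z + 625 = -3*h*z + 625 = 625 - 3*h*z)
(L(4 - 1*1, 0) - 1*(-3))**4 = ((625 - 3*(4 - 1*1)*0) - 1*(-3))**4 = ((625 - 3*(4 - 1)*0) + 3)**4 = ((625 - 3*3*0) + 3)**4 = ((625 + 0) + 3)**4 = (625 + 3)**4 = 628**4 = 155538739456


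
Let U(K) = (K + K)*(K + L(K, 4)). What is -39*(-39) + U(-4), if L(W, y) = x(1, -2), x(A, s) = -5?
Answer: 1593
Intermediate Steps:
L(W, y) = -5
U(K) = 2*K*(-5 + K) (U(K) = (K + K)*(K - 5) = (2*K)*(-5 + K) = 2*K*(-5 + K))
-39*(-39) + U(-4) = -39*(-39) + 2*(-4)*(-5 - 4) = 1521 + 2*(-4)*(-9) = 1521 + 72 = 1593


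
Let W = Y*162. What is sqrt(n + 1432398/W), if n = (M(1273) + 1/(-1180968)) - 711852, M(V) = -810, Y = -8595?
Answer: I*sqrt(18356600647439261804405130)/5075209980 ≈ 844.19*I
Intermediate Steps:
W = -1392390 (W = -8595*162 = -1392390)
n = -841631016817/1180968 (n = (-810 + 1/(-1180968)) - 711852 = (-810 - 1/1180968) - 711852 = -956584081/1180968 - 711852 = -841631016817/1180968 ≈ -7.1266e+5)
sqrt(n + 1432398/W) = sqrt(-841631016817/1180968 + 1432398/(-1392390)) = sqrt(-841631016817/1180968 + 1432398*(-1/1392390)) = sqrt(-841631016817/1180968 - 238733/232065) = sqrt(-65104461284556883/91353779640) = I*sqrt(18356600647439261804405130)/5075209980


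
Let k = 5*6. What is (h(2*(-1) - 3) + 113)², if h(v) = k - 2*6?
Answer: 17161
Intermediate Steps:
k = 30
h(v) = 18 (h(v) = 30 - 2*6 = 30 - 12 = 18)
(h(2*(-1) - 3) + 113)² = (18 + 113)² = 131² = 17161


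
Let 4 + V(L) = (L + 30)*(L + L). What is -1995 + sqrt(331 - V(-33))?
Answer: -1995 + sqrt(137) ≈ -1983.3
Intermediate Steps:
V(L) = -4 + 2*L*(30 + L) (V(L) = -4 + (L + 30)*(L + L) = -4 + (30 + L)*(2*L) = -4 + 2*L*(30 + L))
-1995 + sqrt(331 - V(-33)) = -1995 + sqrt(331 - (-4 + 2*(-33)**2 + 60*(-33))) = -1995 + sqrt(331 - (-4 + 2*1089 - 1980)) = -1995 + sqrt(331 - (-4 + 2178 - 1980)) = -1995 + sqrt(331 - 1*194) = -1995 + sqrt(331 - 194) = -1995 + sqrt(137)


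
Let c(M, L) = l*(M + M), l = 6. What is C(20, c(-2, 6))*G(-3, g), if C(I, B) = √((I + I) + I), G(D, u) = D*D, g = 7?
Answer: 18*√15 ≈ 69.714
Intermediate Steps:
c(M, L) = 12*M (c(M, L) = 6*(M + M) = 6*(2*M) = 12*M)
G(D, u) = D²
C(I, B) = √3*√I (C(I, B) = √(2*I + I) = √(3*I) = √3*√I)
C(20, c(-2, 6))*G(-3, g) = (√3*√20)*(-3)² = (√3*(2*√5))*9 = (2*√15)*9 = 18*√15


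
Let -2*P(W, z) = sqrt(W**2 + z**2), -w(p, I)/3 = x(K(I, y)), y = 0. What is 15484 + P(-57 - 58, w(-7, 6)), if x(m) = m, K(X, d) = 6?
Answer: 15484 - sqrt(13549)/2 ≈ 15426.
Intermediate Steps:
w(p, I) = -18 (w(p, I) = -3*6 = -18)
P(W, z) = -sqrt(W**2 + z**2)/2
15484 + P(-57 - 58, w(-7, 6)) = 15484 - sqrt((-57 - 58)**2 + (-18)**2)/2 = 15484 - sqrt((-115)**2 + 324)/2 = 15484 - sqrt(13225 + 324)/2 = 15484 - sqrt(13549)/2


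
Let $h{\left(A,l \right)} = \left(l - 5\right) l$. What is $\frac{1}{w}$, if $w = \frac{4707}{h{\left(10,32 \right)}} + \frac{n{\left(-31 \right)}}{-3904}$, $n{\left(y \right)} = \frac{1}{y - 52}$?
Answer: $\frac{972096}{5295901} \approx 0.18356$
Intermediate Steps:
$h{\left(A,l \right)} = l \left(-5 + l\right)$ ($h{\left(A,l \right)} = \left(-5 + l\right) l = l \left(-5 + l\right)$)
$n{\left(y \right)} = \frac{1}{-52 + y}$
$w = \frac{5295901}{972096}$ ($w = \frac{4707}{32 \left(-5 + 32\right)} + \frac{1}{\left(-52 - 31\right) \left(-3904\right)} = \frac{4707}{32 \cdot 27} + \frac{1}{-83} \left(- \frac{1}{3904}\right) = \frac{4707}{864} - - \frac{1}{324032} = 4707 \cdot \frac{1}{864} + \frac{1}{324032} = \frac{523}{96} + \frac{1}{324032} = \frac{5295901}{972096} \approx 5.4479$)
$\frac{1}{w} = \frac{1}{\frac{5295901}{972096}} = \frac{972096}{5295901}$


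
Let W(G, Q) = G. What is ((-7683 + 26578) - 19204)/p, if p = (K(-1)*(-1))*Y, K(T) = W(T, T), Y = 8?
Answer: -309/8 ≈ -38.625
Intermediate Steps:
K(T) = T
p = 8 (p = -1*(-1)*8 = 1*8 = 8)
((-7683 + 26578) - 19204)/p = ((-7683 + 26578) - 19204)/8 = (18895 - 19204)*(⅛) = -309*⅛ = -309/8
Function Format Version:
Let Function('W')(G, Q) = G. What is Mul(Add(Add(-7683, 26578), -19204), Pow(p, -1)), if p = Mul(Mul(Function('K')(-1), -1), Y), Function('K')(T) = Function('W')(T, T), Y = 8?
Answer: Rational(-309, 8) ≈ -38.625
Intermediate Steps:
Function('K')(T) = T
p = 8 (p = Mul(Mul(-1, -1), 8) = Mul(1, 8) = 8)
Mul(Add(Add(-7683, 26578), -19204), Pow(p, -1)) = Mul(Add(Add(-7683, 26578), -19204), Pow(8, -1)) = Mul(Add(18895, -19204), Rational(1, 8)) = Mul(-309, Rational(1, 8)) = Rational(-309, 8)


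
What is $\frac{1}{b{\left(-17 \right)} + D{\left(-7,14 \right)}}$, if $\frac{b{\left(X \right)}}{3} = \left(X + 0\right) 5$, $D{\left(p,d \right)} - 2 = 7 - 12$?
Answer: $- \frac{1}{258} \approx -0.003876$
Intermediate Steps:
$D{\left(p,d \right)} = -3$ ($D{\left(p,d \right)} = 2 + \left(7 - 12\right) = 2 - 5 = -3$)
$b{\left(X \right)} = 15 X$ ($b{\left(X \right)} = 3 \left(X + 0\right) 5 = 3 X 5 = 3 \cdot 5 X = 15 X$)
$\frac{1}{b{\left(-17 \right)} + D{\left(-7,14 \right)}} = \frac{1}{15 \left(-17\right) - 3} = \frac{1}{-255 - 3} = \frac{1}{-258} = - \frac{1}{258}$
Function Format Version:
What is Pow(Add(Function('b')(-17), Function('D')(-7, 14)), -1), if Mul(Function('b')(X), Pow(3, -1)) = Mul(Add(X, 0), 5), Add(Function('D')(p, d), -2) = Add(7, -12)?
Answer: Rational(-1, 258) ≈ -0.0038760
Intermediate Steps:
Function('D')(p, d) = -3 (Function('D')(p, d) = Add(2, Add(7, -12)) = Add(2, -5) = -3)
Function('b')(X) = Mul(15, X) (Function('b')(X) = Mul(3, Mul(Add(X, 0), 5)) = Mul(3, Mul(X, 5)) = Mul(3, Mul(5, X)) = Mul(15, X))
Pow(Add(Function('b')(-17), Function('D')(-7, 14)), -1) = Pow(Add(Mul(15, -17), -3), -1) = Pow(Add(-255, -3), -1) = Pow(-258, -1) = Rational(-1, 258)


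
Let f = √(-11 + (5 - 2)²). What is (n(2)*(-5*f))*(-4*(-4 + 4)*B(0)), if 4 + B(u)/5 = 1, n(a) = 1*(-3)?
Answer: 0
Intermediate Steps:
n(a) = -3
B(u) = -15 (B(u) = -20 + 5*1 = -20 + 5 = -15)
f = I*√2 (f = √(-11 + 3²) = √(-11 + 9) = √(-2) = I*√2 ≈ 1.4142*I)
(n(2)*(-5*f))*(-4*(-4 + 4)*B(0)) = (-(-15)*I*√2)*(-4*(-4 + 4)*(-15)) = (-(-15)*I*√2)*(-0*(-15)) = (15*I*√2)*(-4*0) = (15*I*√2)*0 = 0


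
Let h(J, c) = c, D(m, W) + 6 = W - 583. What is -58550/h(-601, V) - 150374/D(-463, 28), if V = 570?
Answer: 587407/3553 ≈ 165.33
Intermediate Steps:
D(m, W) = -589 + W (D(m, W) = -6 + (W - 583) = -6 + (-583 + W) = -589 + W)
-58550/h(-601, V) - 150374/D(-463, 28) = -58550/570 - 150374/(-589 + 28) = -58550*1/570 - 150374/(-561) = -5855/57 - 150374*(-1/561) = -5855/57 + 150374/561 = 587407/3553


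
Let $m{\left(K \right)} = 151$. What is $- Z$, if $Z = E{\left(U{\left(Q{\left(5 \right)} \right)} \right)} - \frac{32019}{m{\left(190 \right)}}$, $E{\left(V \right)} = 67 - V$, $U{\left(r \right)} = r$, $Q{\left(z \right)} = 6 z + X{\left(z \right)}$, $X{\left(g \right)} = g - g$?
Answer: $\frac{26432}{151} \approx 175.05$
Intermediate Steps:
$X{\left(g \right)} = 0$
$Q{\left(z \right)} = 6 z$ ($Q{\left(z \right)} = 6 z + 0 = 6 z$)
$Z = - \frac{26432}{151}$ ($Z = \left(67 - 6 \cdot 5\right) - \frac{32019}{151} = \left(67 - 30\right) - 32019 \cdot \frac{1}{151} = \left(67 - 30\right) - \frac{32019}{151} = 37 - \frac{32019}{151} = - \frac{26432}{151} \approx -175.05$)
$- Z = \left(-1\right) \left(- \frac{26432}{151}\right) = \frac{26432}{151}$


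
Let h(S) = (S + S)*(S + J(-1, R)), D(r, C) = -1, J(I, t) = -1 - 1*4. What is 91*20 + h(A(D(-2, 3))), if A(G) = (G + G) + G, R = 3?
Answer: 1868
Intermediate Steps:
J(I, t) = -5 (J(I, t) = -1 - 4 = -5)
A(G) = 3*G (A(G) = 2*G + G = 3*G)
h(S) = 2*S*(-5 + S) (h(S) = (S + S)*(S - 5) = (2*S)*(-5 + S) = 2*S*(-5 + S))
91*20 + h(A(D(-2, 3))) = 91*20 + 2*(3*(-1))*(-5 + 3*(-1)) = 1820 + 2*(-3)*(-5 - 3) = 1820 + 2*(-3)*(-8) = 1820 + 48 = 1868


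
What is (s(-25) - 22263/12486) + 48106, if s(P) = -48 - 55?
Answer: 199781065/4162 ≈ 48001.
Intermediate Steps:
s(P) = -103
(s(-25) - 22263/12486) + 48106 = (-103 - 22263/12486) + 48106 = (-103 - 1*7421/4162) + 48106 = (-103 - 7421/4162) + 48106 = -436107/4162 + 48106 = 199781065/4162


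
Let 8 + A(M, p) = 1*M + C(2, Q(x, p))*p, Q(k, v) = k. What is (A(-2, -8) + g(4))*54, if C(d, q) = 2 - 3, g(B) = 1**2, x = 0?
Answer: -54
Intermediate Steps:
g(B) = 1
C(d, q) = -1
A(M, p) = -8 + M - p (A(M, p) = -8 + (1*M - p) = -8 + (M - p) = -8 + M - p)
(A(-2, -8) + g(4))*54 = ((-8 - 2 - 1*(-8)) + 1)*54 = ((-8 - 2 + 8) + 1)*54 = (-2 + 1)*54 = -1*54 = -54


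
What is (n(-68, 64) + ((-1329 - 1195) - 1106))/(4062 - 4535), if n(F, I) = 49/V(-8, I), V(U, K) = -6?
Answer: 21829/2838 ≈ 7.6917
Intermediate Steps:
n(F, I) = -49/6 (n(F, I) = 49/(-6) = 49*(-⅙) = -49/6)
(n(-68, 64) + ((-1329 - 1195) - 1106))/(4062 - 4535) = (-49/6 + ((-1329 - 1195) - 1106))/(4062 - 4535) = (-49/6 + (-2524 - 1106))/(-473) = (-49/6 - 3630)*(-1/473) = -21829/6*(-1/473) = 21829/2838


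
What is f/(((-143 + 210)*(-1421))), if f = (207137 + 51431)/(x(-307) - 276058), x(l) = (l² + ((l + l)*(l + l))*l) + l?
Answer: 32321/1379548097102 ≈ 2.3429e-8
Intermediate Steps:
x(l) = l + l² + 4*l³ (x(l) = (l² + ((2*l)*(2*l))*l) + l = (l² + (4*l²)*l) + l = (l² + 4*l³) + l = l + l² + 4*l³)
f = -32321/14489986 (f = (207137 + 51431)/(-307*(1 - 307 + 4*(-307)²) - 276058) = 258568/(-307*(1 - 307 + 4*94249) - 276058) = 258568/(-307*(1 - 307 + 376996) - 276058) = 258568/(-307*376690 - 276058) = 258568/(-115643830 - 276058) = 258568/(-115919888) = 258568*(-1/115919888) = -32321/14489986 ≈ -0.0022306)
f/(((-143 + 210)*(-1421))) = -32321*(-1/(1421*(-143 + 210)))/14489986 = -32321/(14489986*(67*(-1421))) = -32321/14489986/(-95207) = -32321/14489986*(-1/95207) = 32321/1379548097102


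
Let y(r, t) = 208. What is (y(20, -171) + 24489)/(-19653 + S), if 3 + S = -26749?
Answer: -24697/46405 ≈ -0.53221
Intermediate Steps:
S = -26752 (S = -3 - 26749 = -26752)
(y(20, -171) + 24489)/(-19653 + S) = (208 + 24489)/(-19653 - 26752) = 24697/(-46405) = 24697*(-1/46405) = -24697/46405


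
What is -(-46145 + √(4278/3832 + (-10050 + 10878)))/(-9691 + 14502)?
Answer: 46145/4811 - 23*√1438437/4608938 ≈ 9.5856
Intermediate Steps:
-(-46145 + √(4278/3832 + (-10050 + 10878)))/(-9691 + 14502) = -(-46145 + √(4278*(1/3832) + 828))/4811 = -(-46145 + √(2139/1916 + 828))/4811 = -(-46145 + √(1588587/1916))/4811 = -(-46145 + 23*√1438437/958)/4811 = -(-46145/4811 + 23*√1438437/4608938) = 46145/4811 - 23*√1438437/4608938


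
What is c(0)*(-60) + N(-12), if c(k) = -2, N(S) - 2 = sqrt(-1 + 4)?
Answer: 122 + sqrt(3) ≈ 123.73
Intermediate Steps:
N(S) = 2 + sqrt(3) (N(S) = 2 + sqrt(-1 + 4) = 2 + sqrt(3))
c(0)*(-60) + N(-12) = -2*(-60) + (2 + sqrt(3)) = 120 + (2 + sqrt(3)) = 122 + sqrt(3)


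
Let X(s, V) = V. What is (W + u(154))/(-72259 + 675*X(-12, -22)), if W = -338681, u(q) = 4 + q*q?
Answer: 314961/87109 ≈ 3.6157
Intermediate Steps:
u(q) = 4 + q²
(W + u(154))/(-72259 + 675*X(-12, -22)) = (-338681 + (4 + 154²))/(-72259 + 675*(-22)) = (-338681 + (4 + 23716))/(-72259 - 14850) = (-338681 + 23720)/(-87109) = -314961*(-1/87109) = 314961/87109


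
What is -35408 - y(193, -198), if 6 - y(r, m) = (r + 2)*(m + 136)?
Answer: -47504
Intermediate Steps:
y(r, m) = 6 - (2 + r)*(136 + m) (y(r, m) = 6 - (r + 2)*(m + 136) = 6 - (2 + r)*(136 + m))
-35408 - y(193, -198) = -35408 - (-266 - 136*193 - 2*(-198) - 1*(-198)*193) = -35408 - (-266 - 26248 + 396 + 38214) = -35408 - 1*12096 = -35408 - 12096 = -47504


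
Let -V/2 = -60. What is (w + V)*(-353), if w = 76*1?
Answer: -69188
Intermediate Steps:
V = 120 (V = -2*(-60) = 120)
w = 76
(w + V)*(-353) = (76 + 120)*(-353) = 196*(-353) = -69188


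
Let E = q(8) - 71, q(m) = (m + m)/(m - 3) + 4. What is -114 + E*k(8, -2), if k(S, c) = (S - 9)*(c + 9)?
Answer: 1663/5 ≈ 332.60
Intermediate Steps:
q(m) = 4 + 2*m/(-3 + m) (q(m) = (2*m)/(-3 + m) + 4 = 2*m/(-3 + m) + 4 = 4 + 2*m/(-3 + m))
E = -319/5 (E = 6*(-2 + 8)/(-3 + 8) - 71 = 6*6/5 - 71 = 6*(⅕)*6 - 71 = 36/5 - 71 = -319/5 ≈ -63.800)
k(S, c) = (-9 + S)*(9 + c)
-114 + E*k(8, -2) = -114 - 319*(-81 - 9*(-2) + 9*8 + 8*(-2))/5 = -114 - 319*(-81 + 18 + 72 - 16)/5 = -114 - 319/5*(-7) = -114 + 2233/5 = 1663/5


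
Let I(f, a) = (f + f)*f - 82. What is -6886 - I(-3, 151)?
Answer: -6822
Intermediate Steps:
I(f, a) = -82 + 2*f² (I(f, a) = (2*f)*f - 82 = 2*f² - 82 = -82 + 2*f²)
-6886 - I(-3, 151) = -6886 - (-82 + 2*(-3)²) = -6886 - (-82 + 2*9) = -6886 - (-82 + 18) = -6886 - 1*(-64) = -6886 + 64 = -6822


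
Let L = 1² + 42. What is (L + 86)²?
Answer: 16641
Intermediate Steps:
L = 43 (L = 1 + 42 = 43)
(L + 86)² = (43 + 86)² = 129² = 16641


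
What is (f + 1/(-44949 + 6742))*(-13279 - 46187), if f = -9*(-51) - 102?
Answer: -811110174468/38207 ≈ -2.1229e+7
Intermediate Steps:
f = 357 (f = 459 - 102 = 357)
(f + 1/(-44949 + 6742))*(-13279 - 46187) = (357 + 1/(-44949 + 6742))*(-13279 - 46187) = (357 + 1/(-38207))*(-59466) = (357 - 1/38207)*(-59466) = (13639898/38207)*(-59466) = -811110174468/38207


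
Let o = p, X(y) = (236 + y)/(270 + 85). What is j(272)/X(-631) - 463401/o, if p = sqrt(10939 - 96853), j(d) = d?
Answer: -19312/79 + 51489*I*sqrt(9546)/3182 ≈ -244.46 + 1581.0*I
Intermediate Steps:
X(y) = 236/355 + y/355 (X(y) = (236 + y)/355 = (236 + y)*(1/355) = 236/355 + y/355)
p = 3*I*sqrt(9546) (p = sqrt(-85914) = 3*I*sqrt(9546) ≈ 293.11*I)
o = 3*I*sqrt(9546) ≈ 293.11*I
j(272)/X(-631) - 463401/o = 272/(236/355 + (1/355)*(-631)) - 463401*(-I*sqrt(9546)/28638) = 272/(236/355 - 631/355) - (-51489)*I*sqrt(9546)/3182 = 272/(-79/71) + 51489*I*sqrt(9546)/3182 = 272*(-71/79) + 51489*I*sqrt(9546)/3182 = -19312/79 + 51489*I*sqrt(9546)/3182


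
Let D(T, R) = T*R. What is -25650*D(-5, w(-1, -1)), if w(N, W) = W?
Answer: -128250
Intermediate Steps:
D(T, R) = R*T
-25650*D(-5, w(-1, -1)) = -(-25650)*(-5) = -25650*5 = -128250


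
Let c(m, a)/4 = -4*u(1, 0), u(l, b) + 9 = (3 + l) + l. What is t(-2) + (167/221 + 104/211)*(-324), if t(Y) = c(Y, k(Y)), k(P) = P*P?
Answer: -15879220/46631 ≈ -340.53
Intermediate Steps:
u(l, b) = -6 + 2*l (u(l, b) = -9 + ((3 + l) + l) = -9 + (3 + 2*l) = -6 + 2*l)
k(P) = P**2
c(m, a) = 64 (c(m, a) = 4*(-4*(-6 + 2*1)) = 4*(-4*(-6 + 2)) = 4*(-4*(-4)) = 4*16 = 64)
t(Y) = 64
t(-2) + (167/221 + 104/211)*(-324) = 64 + (167/221 + 104/211)*(-324) = 64 + (58221/46631)*(-324) = 64 - 18863604/46631 = -15879220/46631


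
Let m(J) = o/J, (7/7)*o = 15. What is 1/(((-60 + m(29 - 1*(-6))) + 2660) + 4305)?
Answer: 7/48338 ≈ 0.00014481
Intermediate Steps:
o = 15
m(J) = 15/J
1/(((-60 + m(29 - 1*(-6))) + 2660) + 4305) = 1/(((-60 + 15/(29 - 1*(-6))) + 2660) + 4305) = 1/(((-60 + 15/(29 + 6)) + 2660) + 4305) = 1/(((-60 + 15/35) + 2660) + 4305) = 1/(((-60 + 15*(1/35)) + 2660) + 4305) = 1/(((-60 + 3/7) + 2660) + 4305) = 1/((-417/7 + 2660) + 4305) = 1/(18203/7 + 4305) = 1/(48338/7) = 7/48338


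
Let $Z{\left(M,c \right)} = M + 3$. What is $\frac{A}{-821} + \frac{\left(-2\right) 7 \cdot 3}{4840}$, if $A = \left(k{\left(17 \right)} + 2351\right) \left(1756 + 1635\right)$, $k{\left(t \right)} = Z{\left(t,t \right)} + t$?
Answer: $- \frac{19596470601}{1986820} \approx -9863.2$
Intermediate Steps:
$Z{\left(M,c \right)} = 3 + M$
$k{\left(t \right)} = 3 + 2 t$ ($k{\left(t \right)} = \left(3 + t\right) + t = 3 + 2 t$)
$A = 8097708$ ($A = \left(\left(3 + 2 \cdot 17\right) + 2351\right) \left(1756 + 1635\right) = \left(\left(3 + 34\right) + 2351\right) 3391 = \left(37 + 2351\right) 3391 = 2388 \cdot 3391 = 8097708$)
$\frac{A}{-821} + \frac{\left(-2\right) 7 \cdot 3}{4840} = \frac{8097708}{-821} + \frac{\left(-2\right) 7 \cdot 3}{4840} = 8097708 \left(- \frac{1}{821}\right) + \left(-14\right) 3 \cdot \frac{1}{4840} = - \frac{8097708}{821} - \frac{21}{2420} = - \frac{19596470601}{1986820}$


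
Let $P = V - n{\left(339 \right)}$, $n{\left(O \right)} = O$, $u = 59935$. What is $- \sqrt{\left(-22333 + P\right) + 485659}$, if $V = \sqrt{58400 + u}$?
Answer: $- \sqrt{462987 + 7 \sqrt{2415}} \approx -680.68$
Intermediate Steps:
$V = 7 \sqrt{2415}$ ($V = \sqrt{58400 + 59935} = \sqrt{118335} = 7 \sqrt{2415} \approx 344.0$)
$P = -339 + 7 \sqrt{2415}$ ($P = 7 \sqrt{2415} - 339 = -339 + 7 \sqrt{2415} \approx 4.9986$)
$- \sqrt{\left(-22333 + P\right) + 485659} = - \sqrt{\left(-22333 - \left(339 - 7 \sqrt{2415}\right)\right) + 485659} = - \sqrt{\left(-22672 + 7 \sqrt{2415}\right) + 485659} = - \sqrt{462987 + 7 \sqrt{2415}}$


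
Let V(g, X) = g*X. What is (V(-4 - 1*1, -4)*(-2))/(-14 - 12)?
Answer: 20/13 ≈ 1.5385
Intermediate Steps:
V(g, X) = X*g
(V(-4 - 1*1, -4)*(-2))/(-14 - 12) = (-4*(-4 - 1*1)*(-2))/(-14 - 12) = (-4*(-4 - 1)*(-2))/(-26) = (-4*(-5)*(-2))*(-1/26) = (20*(-2))*(-1/26) = -40*(-1/26) = 20/13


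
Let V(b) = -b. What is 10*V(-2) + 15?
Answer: 35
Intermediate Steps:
10*V(-2) + 15 = 10*(-1*(-2)) + 15 = 10*2 + 15 = 20 + 15 = 35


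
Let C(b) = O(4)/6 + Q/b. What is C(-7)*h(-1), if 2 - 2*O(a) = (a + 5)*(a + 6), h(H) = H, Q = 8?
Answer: 178/21 ≈ 8.4762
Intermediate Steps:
O(a) = 1 - (5 + a)*(6 + a)/2 (O(a) = 1 - (a + 5)*(a + 6)/2 = 1 - (5 + a)*(6 + a)/2)
C(b) = -22/3 + 8/b (C(b) = (-14 - 11/2*4 - 1/2*4**2)/6 + 8/b = (-14 - 22 - 1/2*16)*(1/6) + 8/b = (-14 - 22 - 8)*(1/6) + 8/b = -44*1/6 + 8/b = -22/3 + 8/b)
C(-7)*h(-1) = (-22/3 + 8/(-7))*(-1) = (-22/3 + 8*(-1/7))*(-1) = (-22/3 - 8/7)*(-1) = -178/21*(-1) = 178/21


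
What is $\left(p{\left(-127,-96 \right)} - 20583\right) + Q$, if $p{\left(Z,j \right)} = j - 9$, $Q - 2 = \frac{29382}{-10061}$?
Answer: $- \frac{208151228}{10061} \approx -20689.0$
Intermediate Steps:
$Q = - \frac{9260}{10061}$ ($Q = 2 + \frac{29382}{-10061} = 2 + 29382 \left(- \frac{1}{10061}\right) = 2 - \frac{29382}{10061} = - \frac{9260}{10061} \approx -0.92039$)
$p{\left(Z,j \right)} = -9 + j$ ($p{\left(Z,j \right)} = j - 9 = -9 + j$)
$\left(p{\left(-127,-96 \right)} - 20583\right) + Q = \left(\left(-9 - 96\right) - 20583\right) - \frac{9260}{10061} = \left(-105 - 20583\right) - \frac{9260}{10061} = -20688 - \frac{9260}{10061} = - \frac{208151228}{10061}$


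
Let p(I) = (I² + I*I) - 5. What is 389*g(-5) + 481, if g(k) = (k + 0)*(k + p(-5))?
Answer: -77319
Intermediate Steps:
p(I) = -5 + 2*I² (p(I) = (I² + I²) - 5 = 2*I² - 5 = -5 + 2*I²)
g(k) = k*(45 + k) (g(k) = (k + 0)*(k + (-5 + 2*(-5)²)) = k*(k + (-5 + 2*25)) = k*(k + (-5 + 50)) = k*(k + 45) = k*(45 + k))
389*g(-5) + 481 = 389*(-5*(45 - 5)) + 481 = 389*(-5*40) + 481 = 389*(-200) + 481 = -77800 + 481 = -77319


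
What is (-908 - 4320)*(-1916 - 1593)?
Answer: 18345052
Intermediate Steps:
(-908 - 4320)*(-1916 - 1593) = -5228*(-3509) = 18345052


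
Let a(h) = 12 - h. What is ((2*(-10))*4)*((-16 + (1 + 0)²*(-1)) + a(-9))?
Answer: -320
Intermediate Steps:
((2*(-10))*4)*((-16 + (1 + 0)²*(-1)) + a(-9)) = ((2*(-10))*4)*((-16 + (1 + 0)²*(-1)) + (12 - 1*(-9))) = (-20*4)*((-16 + 1²*(-1)) + (12 + 9)) = -80*((-16 + 1*(-1)) + 21) = -80*((-16 - 1) + 21) = -80*(-17 + 21) = -80*4 = -320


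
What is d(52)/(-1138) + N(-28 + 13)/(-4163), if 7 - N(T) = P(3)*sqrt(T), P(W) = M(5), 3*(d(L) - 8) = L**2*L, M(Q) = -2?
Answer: -292737457/7106241 - 2*I*sqrt(15)/4163 ≈ -41.194 - 0.0018607*I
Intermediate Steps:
d(L) = 8 + L**3/3 (d(L) = 8 + (L**2*L)/3 = 8 + L**3/3)
P(W) = -2
N(T) = 7 + 2*sqrt(T) (N(T) = 7 - (-2)*sqrt(T) = 7 + 2*sqrt(T))
d(52)/(-1138) + N(-28 + 13)/(-4163) = (8 + (1/3)*52**3)/(-1138) + (7 + 2*sqrt(-28 + 13))/(-4163) = (8 + (1/3)*140608)*(-1/1138) + (7 + 2*sqrt(-15))*(-1/4163) = (8 + 140608/3)*(-1/1138) + (7 + 2*(I*sqrt(15)))*(-1/4163) = (140632/3)*(-1/1138) + (7 + 2*I*sqrt(15))*(-1/4163) = -70316/1707 + (-7/4163 - 2*I*sqrt(15)/4163) = -292737457/7106241 - 2*I*sqrt(15)/4163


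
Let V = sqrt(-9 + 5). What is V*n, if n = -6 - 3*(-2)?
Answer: 0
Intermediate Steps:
n = 0 (n = -6 + 6 = 0)
V = 2*I (V = sqrt(-4) = 2*I ≈ 2.0*I)
V*n = (2*I)*0 = 0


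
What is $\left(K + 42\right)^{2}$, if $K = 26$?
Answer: $4624$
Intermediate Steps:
$\left(K + 42\right)^{2} = \left(26 + 42\right)^{2} = 68^{2} = 4624$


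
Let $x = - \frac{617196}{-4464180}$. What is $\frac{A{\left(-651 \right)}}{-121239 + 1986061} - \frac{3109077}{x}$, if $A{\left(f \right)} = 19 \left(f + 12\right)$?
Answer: $- \frac{2156896539169655463}{95913389926} \approx -2.2488 \cdot 10^{7}$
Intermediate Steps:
$A{\left(f \right)} = 228 + 19 f$ ($A{\left(f \right)} = 19 \left(12 + f\right) = 228 + 19 f$)
$x = \frac{51433}{372015}$ ($x = \left(-617196\right) \left(- \frac{1}{4464180}\right) = \frac{51433}{372015} \approx 0.13826$)
$\frac{A{\left(-651 \right)}}{-121239 + 1986061} - \frac{3109077}{x} = \frac{228 + 19 \left(-651\right)}{-121239 + 1986061} - \frac{3109077}{\frac{51433}{372015}} = \frac{228 - 12369}{1864822} - \frac{1156623280155}{51433} = \left(-12141\right) \frac{1}{1864822} - \frac{1156623280155}{51433} = - \frac{12141}{1864822} - \frac{1156623280155}{51433} = - \frac{2156896539169655463}{95913389926}$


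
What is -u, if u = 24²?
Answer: -576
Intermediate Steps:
u = 576
-u = -1*576 = -576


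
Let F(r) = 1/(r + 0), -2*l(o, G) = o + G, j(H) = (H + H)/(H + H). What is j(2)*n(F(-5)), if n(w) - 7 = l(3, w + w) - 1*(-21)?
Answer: 267/10 ≈ 26.700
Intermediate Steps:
j(H) = 1 (j(H) = (2*H)/((2*H)) = (2*H)*(1/(2*H)) = 1)
l(o, G) = -G/2 - o/2 (l(o, G) = -(o + G)/2 = -(G + o)/2 = -G/2 - o/2)
F(r) = 1/r
n(w) = 53/2 - w (n(w) = 7 + ((-(w + w)/2 - 1/2*3) - 1*(-21)) = 7 + ((-w - 3/2) + 21) = 7 + ((-3/2 - w) + 21) = 7 + (39/2 - w) = 53/2 - w)
j(2)*n(F(-5)) = 1*(53/2 - 1/(-5)) = 1*(53/2 - 1*(-1/5)) = 1*(53/2 + 1/5) = 1*(267/10) = 267/10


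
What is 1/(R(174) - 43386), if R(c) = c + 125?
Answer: -1/43087 ≈ -2.3209e-5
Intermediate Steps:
R(c) = 125 + c
1/(R(174) - 43386) = 1/((125 + 174) - 43386) = 1/(299 - 43386) = 1/(-43087) = -1/43087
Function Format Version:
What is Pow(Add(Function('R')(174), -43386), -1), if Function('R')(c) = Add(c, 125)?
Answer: Rational(-1, 43087) ≈ -2.3209e-5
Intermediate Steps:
Function('R')(c) = Add(125, c)
Pow(Add(Function('R')(174), -43386), -1) = Pow(Add(Add(125, 174), -43386), -1) = Pow(Add(299, -43386), -1) = Pow(-43087, -1) = Rational(-1, 43087)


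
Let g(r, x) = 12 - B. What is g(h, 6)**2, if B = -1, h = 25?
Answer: 169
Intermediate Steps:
g(r, x) = 13 (g(r, x) = 12 - 1*(-1) = 12 + 1 = 13)
g(h, 6)**2 = 13**2 = 169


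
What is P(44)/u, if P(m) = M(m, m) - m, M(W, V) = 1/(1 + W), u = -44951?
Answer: 1979/2022795 ≈ 0.00097835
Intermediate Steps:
P(m) = 1/(1 + m) - m
P(44)/u = ((1 - 1*44*(1 + 44))/(1 + 44))/(-44951) = ((1 - 1*44*45)/45)*(-1/44951) = ((1 - 1980)/45)*(-1/44951) = ((1/45)*(-1979))*(-1/44951) = -1979/45*(-1/44951) = 1979/2022795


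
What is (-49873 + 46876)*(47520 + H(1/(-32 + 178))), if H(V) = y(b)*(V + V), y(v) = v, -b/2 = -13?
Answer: -10396551042/73 ≈ -1.4242e+8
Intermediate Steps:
b = 26 (b = -2*(-13) = 26)
H(V) = 52*V (H(V) = 26*(V + V) = 26*(2*V) = 52*V)
(-49873 + 46876)*(47520 + H(1/(-32 + 178))) = (-49873 + 46876)*(47520 + 52/(-32 + 178)) = -2997*(47520 + 52/146) = -2997*(47520 + 52*(1/146)) = -2997*(47520 + 26/73) = -2997*3468986/73 = -10396551042/73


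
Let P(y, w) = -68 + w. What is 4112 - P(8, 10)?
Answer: 4170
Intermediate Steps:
4112 - P(8, 10) = 4112 - (-68 + 10) = 4112 - 1*(-58) = 4112 + 58 = 4170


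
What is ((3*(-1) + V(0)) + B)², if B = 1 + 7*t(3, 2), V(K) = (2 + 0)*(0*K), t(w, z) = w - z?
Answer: 25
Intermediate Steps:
V(K) = 0 (V(K) = 2*0 = 0)
B = 8 (B = 1 + 7*(3 - 1*2) = 1 + 7*(3 - 2) = 1 + 7*1 = 1 + 7 = 8)
((3*(-1) + V(0)) + B)² = ((3*(-1) + 0) + 8)² = ((-3 + 0) + 8)² = (-3 + 8)² = 5² = 25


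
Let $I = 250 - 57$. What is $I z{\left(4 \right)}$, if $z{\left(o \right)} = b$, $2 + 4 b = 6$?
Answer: $193$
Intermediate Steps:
$b = 1$ ($b = - \frac{1}{2} + \frac{1}{4} \cdot 6 = - \frac{1}{2} + \frac{3}{2} = 1$)
$I = 193$
$z{\left(o \right)} = 1$
$I z{\left(4 \right)} = 193 \cdot 1 = 193$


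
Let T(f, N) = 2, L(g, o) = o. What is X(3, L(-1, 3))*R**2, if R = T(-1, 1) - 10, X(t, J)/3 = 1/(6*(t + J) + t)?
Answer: 64/13 ≈ 4.9231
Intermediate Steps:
X(t, J) = 3/(6*J + 7*t) (X(t, J) = 3/(6*(t + J) + t) = 3/(6*(J + t) + t) = 3/((6*J + 6*t) + t) = 3/(6*J + 7*t))
R = -8 (R = 2 - 10 = -8)
X(3, L(-1, 3))*R**2 = (3/(6*3 + 7*3))*(-8)**2 = (3/(18 + 21))*64 = (3/39)*64 = (3*(1/39))*64 = (1/13)*64 = 64/13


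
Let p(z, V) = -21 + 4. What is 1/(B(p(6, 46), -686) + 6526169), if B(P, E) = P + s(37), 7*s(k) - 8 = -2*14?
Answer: 7/45683044 ≈ 1.5323e-7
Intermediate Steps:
s(k) = -20/7 (s(k) = 8/7 + (-2*14)/7 = 8/7 + (⅐)*(-28) = 8/7 - 4 = -20/7)
p(z, V) = -17
B(P, E) = -20/7 + P (B(P, E) = P - 20/7 = -20/7 + P)
1/(B(p(6, 46), -686) + 6526169) = 1/((-20/7 - 17) + 6526169) = 1/(-139/7 + 6526169) = 1/(45683044/7) = 7/45683044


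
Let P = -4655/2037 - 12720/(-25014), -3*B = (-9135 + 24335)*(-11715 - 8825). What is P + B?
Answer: 126254727588535/1213179 ≈ 1.0407e+8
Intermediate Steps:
B = 312208000/3 (B = -(-9135 + 24335)*(-11715 - 8825)/3 = -15200*(-20540)/3 = -⅓*(-312208000) = 312208000/3 ≈ 1.0407e+8)
P = -2155465/1213179 (P = -4655*1/2037 - 12720*(-1/25014) = -665/291 + 2120/4169 = -2155465/1213179 ≈ -1.7767)
P + B = -2155465/1213179 + 312208000/3 = 126254727588535/1213179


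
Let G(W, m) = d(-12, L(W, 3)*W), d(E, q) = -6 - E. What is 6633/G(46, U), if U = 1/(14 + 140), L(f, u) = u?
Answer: 2211/2 ≈ 1105.5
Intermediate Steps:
U = 1/154 ≈ 0.0064935
G(W, m) = 6 (G(W, m) = -6 - 1*(-12) = -6 + 12 = 6)
6633/G(46, U) = 6633/6 = 6633*(⅙) = 2211/2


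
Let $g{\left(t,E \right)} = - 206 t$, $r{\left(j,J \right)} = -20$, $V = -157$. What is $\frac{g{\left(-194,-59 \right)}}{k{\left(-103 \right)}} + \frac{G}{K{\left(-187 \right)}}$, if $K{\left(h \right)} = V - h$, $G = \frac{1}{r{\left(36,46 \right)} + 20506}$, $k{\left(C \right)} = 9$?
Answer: $\frac{8187025043}{1843740} \approx 4440.4$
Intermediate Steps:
$G = \frac{1}{20486}$ ($G = \frac{1}{-20 + 20506} = \frac{1}{20486} \approx 4.8814 \cdot 10^{-5}$)
$K{\left(h \right)} = -157 - h$
$\frac{g{\left(-194,-59 \right)}}{k{\left(-103 \right)}} + \frac{G}{K{\left(-187 \right)}} = \frac{\left(-206\right) \left(-194\right)}{9} + \frac{1}{20486 \left(-157 - -187\right)} = 39964 \cdot \frac{1}{9} + \frac{1}{20486 \left(-157 + 187\right)} = \frac{39964}{9} + \frac{1}{20486 \cdot 30} = \frac{39964}{9} + \frac{1}{20486} \cdot \frac{1}{30} = \frac{39964}{9} + \frac{1}{614580} = \frac{8187025043}{1843740}$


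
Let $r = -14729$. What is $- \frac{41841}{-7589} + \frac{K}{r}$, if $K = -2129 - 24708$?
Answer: $\frac{819942082}{111778381} \approx 7.3354$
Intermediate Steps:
$K = -26837$
$- \frac{41841}{-7589} + \frac{K}{r} = - \frac{41841}{-7589} - \frac{26837}{-14729} = \left(-41841\right) \left(- \frac{1}{7589}\right) - - \frac{26837}{14729} = \frac{41841}{7589} + \frac{26837}{14729} = \frac{819942082}{111778381}$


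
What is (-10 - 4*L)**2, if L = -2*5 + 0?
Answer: 900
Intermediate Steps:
L = -10 (L = -10 + 0 = -10)
(-10 - 4*L)**2 = (-10 - 4*(-10))**2 = (-10 + 40)**2 = 30**2 = 900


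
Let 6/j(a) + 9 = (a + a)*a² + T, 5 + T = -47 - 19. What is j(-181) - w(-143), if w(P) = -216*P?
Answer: -183159075531/5929781 ≈ -30888.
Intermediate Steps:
T = -71 (T = -5 + (-47 - 19) = -5 - 66 = -71)
j(a) = 6/(-80 + 2*a³) (j(a) = 6/(-9 + ((a + a)*a² - 71)) = 6/(-9 + ((2*a)*a² - 71)) = 6/(-9 + (2*a³ - 71)) = 6/(-9 + (-71 + 2*a³)) = 6/(-80 + 2*a³))
j(-181) - w(-143) = 3/(-40 + (-181)³) - (-216)*(-143) = 3/(-40 - 5929741) - 1*30888 = 3/(-5929781) - 30888 = 3*(-1/5929781) - 30888 = -3/5929781 - 30888 = -183159075531/5929781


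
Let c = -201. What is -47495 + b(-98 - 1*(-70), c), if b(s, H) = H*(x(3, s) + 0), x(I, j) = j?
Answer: -41867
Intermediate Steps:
b(s, H) = H*s (b(s, H) = H*(s + 0) = H*s)
-47495 + b(-98 - 1*(-70), c) = -47495 - 201*(-98 - 1*(-70)) = -47495 - 201*(-98 + 70) = -47495 - 201*(-28) = -47495 + 5628 = -41867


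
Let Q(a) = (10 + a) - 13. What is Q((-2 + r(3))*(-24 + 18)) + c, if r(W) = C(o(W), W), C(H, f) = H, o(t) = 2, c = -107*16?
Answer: -1715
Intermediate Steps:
c = -1712
r(W) = 2
Q(a) = -3 + a
Q((-2 + r(3))*(-24 + 18)) + c = (-3 + (-2 + 2)*(-24 + 18)) - 1712 = (-3 + 0*(-6)) - 1712 = (-3 + 0) - 1712 = -3 - 1712 = -1715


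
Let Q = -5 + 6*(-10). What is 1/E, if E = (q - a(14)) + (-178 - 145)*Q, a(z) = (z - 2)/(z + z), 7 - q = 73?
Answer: 7/146500 ≈ 4.7782e-5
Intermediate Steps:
q = -66 (q = 7 - 1*73 = 7 - 73 = -66)
a(z) = (-2 + z)/(2*z) (a(z) = (-2 + z)/((2*z)) = (-2 + z)*(1/(2*z)) = (-2 + z)/(2*z))
Q = -65 (Q = -5 - 60 = -65)
E = 146500/7 (E = (-66 - (-2 + 14)/(2*14)) + (-178 - 145)*(-65) = (-66 - 12/(2*14)) - 323*(-65) = (-66 - 1*3/7) + 20995 = (-66 - 3/7) + 20995 = -465/7 + 20995 = 146500/7 ≈ 20929.)
1/E = 1/(146500/7) = 7/146500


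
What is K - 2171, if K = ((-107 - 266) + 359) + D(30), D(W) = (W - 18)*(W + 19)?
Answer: -1597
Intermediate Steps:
D(W) = (-18 + W)*(19 + W)
K = 574 (K = ((-107 - 266) + 359) + (-342 + 30 + 30²) = (-373 + 359) + (-342 + 30 + 900) = -14 + 588 = 574)
K - 2171 = 574 - 2171 = -1597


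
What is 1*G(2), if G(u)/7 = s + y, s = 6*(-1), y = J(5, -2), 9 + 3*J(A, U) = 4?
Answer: -161/3 ≈ -53.667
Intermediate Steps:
J(A, U) = -5/3 (J(A, U) = -3 + (⅓)*4 = -3 + 4/3 = -5/3)
y = -5/3 ≈ -1.6667
s = -6
G(u) = -161/3 (G(u) = 7*(-6 - 5/3) = 7*(-23/3) = -161/3)
1*G(2) = 1*(-161/3) = -161/3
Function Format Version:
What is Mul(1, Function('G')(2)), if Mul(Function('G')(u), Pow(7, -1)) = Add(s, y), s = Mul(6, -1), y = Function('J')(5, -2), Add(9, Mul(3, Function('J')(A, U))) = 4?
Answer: Rational(-161, 3) ≈ -53.667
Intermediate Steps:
Function('J')(A, U) = Rational(-5, 3) (Function('J')(A, U) = Add(-3, Mul(Rational(1, 3), 4)) = Add(-3, Rational(4, 3)) = Rational(-5, 3))
y = Rational(-5, 3) ≈ -1.6667
s = -6
Function('G')(u) = Rational(-161, 3) (Function('G')(u) = Mul(7, Add(-6, Rational(-5, 3))) = Mul(7, Rational(-23, 3)) = Rational(-161, 3))
Mul(1, Function('G')(2)) = Mul(1, Rational(-161, 3)) = Rational(-161, 3)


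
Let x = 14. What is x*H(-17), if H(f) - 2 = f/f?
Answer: 42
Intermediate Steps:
H(f) = 3 (H(f) = 2 + f/f = 2 + 1 = 3)
x*H(-17) = 14*3 = 42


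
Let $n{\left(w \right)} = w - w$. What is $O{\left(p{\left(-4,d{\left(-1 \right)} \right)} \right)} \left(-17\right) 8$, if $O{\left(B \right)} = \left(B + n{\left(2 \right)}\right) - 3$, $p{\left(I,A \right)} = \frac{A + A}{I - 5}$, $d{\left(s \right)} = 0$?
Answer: $408$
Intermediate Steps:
$n{\left(w \right)} = 0$
$p{\left(I,A \right)} = \frac{2 A}{-5 + I}$
$O{\left(B \right)} = -3 + B$ ($O{\left(B \right)} = \left(B + 0\right) - 3 = B - 3 = -3 + B$)
$O{\left(p{\left(-4,d{\left(-1 \right)} \right)} \right)} \left(-17\right) 8 = \left(-3 + 2 \cdot 0 \frac{1}{-5 - 4}\right) \left(-17\right) 8 = \left(-3 + 2 \cdot 0 \frac{1}{-9}\right) \left(-17\right) 8 = \left(-3 + 2 \cdot 0 \left(- \frac{1}{9}\right)\right) \left(-17\right) 8 = \left(-3 + 0\right) \left(-17\right) 8 = \left(-3\right) \left(-17\right) 8 = 51 \cdot 8 = 408$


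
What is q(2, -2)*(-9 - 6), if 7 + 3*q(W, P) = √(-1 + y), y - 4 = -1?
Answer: 35 - 5*√2 ≈ 27.929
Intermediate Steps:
y = 3 (y = 4 - 1 = 3)
q(W, P) = -7/3 + √2/3 (q(W, P) = -7/3 + √(-1 + 3)/3 = -7/3 + √2/3)
q(2, -2)*(-9 - 6) = (-7/3 + √2/3)*(-9 - 6) = (-7/3 + √2/3)*(-15) = 35 - 5*√2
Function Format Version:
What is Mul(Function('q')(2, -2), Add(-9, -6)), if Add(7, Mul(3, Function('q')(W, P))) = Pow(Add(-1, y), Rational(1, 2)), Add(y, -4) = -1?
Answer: Add(35, Mul(-5, Pow(2, Rational(1, 2)))) ≈ 27.929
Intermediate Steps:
y = 3 (y = Add(4, -1) = 3)
Function('q')(W, P) = Add(Rational(-7, 3), Mul(Rational(1, 3), Pow(2, Rational(1, 2)))) (Function('q')(W, P) = Add(Rational(-7, 3), Mul(Rational(1, 3), Pow(Add(-1, 3), Rational(1, 2)))) = Add(Rational(-7, 3), Mul(Rational(1, 3), Pow(2, Rational(1, 2)))))
Mul(Function('q')(2, -2), Add(-9, -6)) = Mul(Add(Rational(-7, 3), Mul(Rational(1, 3), Pow(2, Rational(1, 2)))), Add(-9, -6)) = Mul(Add(Rational(-7, 3), Mul(Rational(1, 3), Pow(2, Rational(1, 2)))), -15) = Add(35, Mul(-5, Pow(2, Rational(1, 2))))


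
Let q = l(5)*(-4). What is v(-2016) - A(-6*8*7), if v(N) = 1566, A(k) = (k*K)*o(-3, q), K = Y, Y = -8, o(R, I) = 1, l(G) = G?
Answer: -1122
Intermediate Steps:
q = -20 (q = 5*(-4) = -20)
K = -8
A(k) = -8*k (A(k) = (k*(-8))*1 = -8*k*1 = -8*k)
v(-2016) - A(-6*8*7) = 1566 - (-8)*-6*8*7 = 1566 - (-8)*(-48*7) = 1566 - (-8)*(-336) = 1566 - 1*2688 = 1566 - 2688 = -1122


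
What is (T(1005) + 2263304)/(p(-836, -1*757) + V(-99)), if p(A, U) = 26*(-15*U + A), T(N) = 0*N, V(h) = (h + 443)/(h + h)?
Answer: 112033548/13537867 ≈ 8.2756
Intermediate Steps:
V(h) = (443 + h)/(2*h) (V(h) = (443 + h)/((2*h)) = (443 + h)*(1/(2*h)) = (443 + h)/(2*h))
T(N) = 0
p(A, U) = -390*U + 26*A (p(A, U) = 26*(A - 15*U) = -390*U + 26*A)
(T(1005) + 2263304)/(p(-836, -1*757) + V(-99)) = (0 + 2263304)/((-(-390)*757 + 26*(-836)) + (½)*(443 - 99)/(-99)) = 2263304/((-390*(-757) - 21736) + (½)*(-1/99)*344) = 2263304/((295230 - 21736) - 172/99) = 2263304/(273494 - 172/99) = 2263304/(27075734/99) = 2263304*(99/27075734) = 112033548/13537867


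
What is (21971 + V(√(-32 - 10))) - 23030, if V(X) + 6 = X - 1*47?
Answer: -1112 + I*√42 ≈ -1112.0 + 6.4807*I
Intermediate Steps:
V(X) = -53 + X (V(X) = -6 + (X - 1*47) = -6 + (X - 47) = -6 + (-47 + X) = -53 + X)
(21971 + V(√(-32 - 10))) - 23030 = (21971 + (-53 + √(-32 - 10))) - 23030 = (21971 + (-53 + √(-42))) - 23030 = (21971 + (-53 + I*√42)) - 23030 = (21918 + I*√42) - 23030 = -1112 + I*√42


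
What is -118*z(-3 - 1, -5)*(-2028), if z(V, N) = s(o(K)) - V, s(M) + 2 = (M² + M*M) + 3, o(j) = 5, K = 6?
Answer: 13161720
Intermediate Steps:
s(M) = 1 + 2*M² (s(M) = -2 + ((M² + M*M) + 3) = -2 + ((M² + M²) + 3) = -2 + (2*M² + 3) = -2 + (3 + 2*M²) = 1 + 2*M²)
z(V, N) = 51 - V (z(V, N) = (1 + 2*5²) - V = (1 + 2*25) - V = (1 + 50) - V = 51 - V)
-118*z(-3 - 1, -5)*(-2028) = -118*(51 - (-3 - 1))*(-2028) = -118*(51 - 1*(-4))*(-2028) = -118*(51 + 4)*(-2028) = -118*55*(-2028) = -6490*(-2028) = 13161720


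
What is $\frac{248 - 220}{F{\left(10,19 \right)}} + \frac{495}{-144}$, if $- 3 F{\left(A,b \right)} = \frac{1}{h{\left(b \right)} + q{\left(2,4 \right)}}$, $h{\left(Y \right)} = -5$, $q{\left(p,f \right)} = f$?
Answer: $\frac{1289}{16} \approx 80.563$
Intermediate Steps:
$F{\left(A,b \right)} = \frac{1}{3}$ ($F{\left(A,b \right)} = - \frac{1}{3 \left(-5 + 4\right)} = - \frac{1}{3 \left(-1\right)} = \left(- \frac{1}{3}\right) \left(-1\right) = \frac{1}{3}$)
$\frac{248 - 220}{F{\left(10,19 \right)}} + \frac{495}{-144} = \left(248 - 220\right) \frac{1}{\frac{1}{3}} + \frac{495}{-144} = 28 \cdot 3 + 495 \left(- \frac{1}{144}\right) = 84 - \frac{55}{16} = \frac{1289}{16}$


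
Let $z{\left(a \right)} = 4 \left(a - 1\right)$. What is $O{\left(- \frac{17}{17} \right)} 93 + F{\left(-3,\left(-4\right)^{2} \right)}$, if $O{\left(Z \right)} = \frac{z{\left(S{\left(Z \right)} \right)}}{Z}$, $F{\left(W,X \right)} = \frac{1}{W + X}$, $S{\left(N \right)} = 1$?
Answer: $\frac{1}{13} \approx 0.076923$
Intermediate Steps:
$z{\left(a \right)} = -4 + 4 a$ ($z{\left(a \right)} = 4 \left(-1 + a\right) = -4 + 4 a$)
$O{\left(Z \right)} = 0$ ($O{\left(Z \right)} = \frac{-4 + 4 \cdot 1}{Z} = \frac{-4 + 4}{Z} = \frac{0}{Z} = 0$)
$O{\left(- \frac{17}{17} \right)} 93 + F{\left(-3,\left(-4\right)^{2} \right)} = 0 \cdot 93 + \frac{1}{-3 + \left(-4\right)^{2}} = 0 + \frac{1}{-3 + 16} = 0 + \frac{1}{13} = \frac{1}{13}$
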